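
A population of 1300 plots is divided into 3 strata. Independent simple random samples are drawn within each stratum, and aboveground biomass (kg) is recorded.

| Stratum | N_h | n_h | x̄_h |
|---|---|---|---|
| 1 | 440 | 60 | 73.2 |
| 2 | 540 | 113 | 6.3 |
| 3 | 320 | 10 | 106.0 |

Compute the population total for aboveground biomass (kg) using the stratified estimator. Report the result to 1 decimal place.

τ̂_st = Σ N_h x̄_h = 440·73.2 + 540·6.3 + 320·106.0 = 69530.0

τ̂_st ≈ 69530.0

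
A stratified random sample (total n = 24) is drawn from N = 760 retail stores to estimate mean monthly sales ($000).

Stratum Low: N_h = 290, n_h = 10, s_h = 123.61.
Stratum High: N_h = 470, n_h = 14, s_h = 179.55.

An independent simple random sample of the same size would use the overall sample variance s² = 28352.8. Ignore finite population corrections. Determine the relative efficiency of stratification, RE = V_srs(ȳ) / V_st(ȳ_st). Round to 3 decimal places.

V̂(ȳ_st) = Σ W_h² s_h²/n_h, with W_h = N_h/N and N = 760:
  stratum Low: (290/760)²·123.61²/10 = 222.472
  stratum High: (470/760)²·179.55²/14 = 880.666
V_st = 1103.14
V_srs = s²/n = 28352.8/24 = 1181.37
Relative efficiency = V_srs / V_st = 1181.37/1103.14 = 1.0709

RE ≈ 1.071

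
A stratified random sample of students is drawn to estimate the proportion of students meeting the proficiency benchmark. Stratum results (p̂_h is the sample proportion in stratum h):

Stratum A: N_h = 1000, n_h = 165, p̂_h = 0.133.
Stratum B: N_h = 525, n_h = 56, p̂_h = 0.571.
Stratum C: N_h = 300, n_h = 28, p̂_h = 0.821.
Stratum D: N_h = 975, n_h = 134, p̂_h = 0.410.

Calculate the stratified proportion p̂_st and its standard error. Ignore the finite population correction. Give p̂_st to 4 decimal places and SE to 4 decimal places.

p̂_st ≈ 0.3853, SE ≈ 0.0230

N = 2800; stratum weights W_h = N_h/N.
p̂_st = Σ W_h p̂_h = (1000·0.133 + 525·0.571 + 300·0.821 + 975·0.410)/2800 = 0.38529
V̂(p̂_st) = Σ W_h² p̂_h(1−p̂_h)/(n_h−1):
  stratum A: (1000/2800)²·0.133·0.867/164 = 8.96831e-05
  stratum B: (525/2800)²·0.571·0.429/55 = 0.000156579
  stratum C: (300/2800)²·0.821·0.179/27 = 6.24826e-05
  stratum D: (975/2800)²·0.410·0.590/133 = 0.000220535
V̂(p̂_st) = 0.00052928; SE = √V̂ = 0.0230061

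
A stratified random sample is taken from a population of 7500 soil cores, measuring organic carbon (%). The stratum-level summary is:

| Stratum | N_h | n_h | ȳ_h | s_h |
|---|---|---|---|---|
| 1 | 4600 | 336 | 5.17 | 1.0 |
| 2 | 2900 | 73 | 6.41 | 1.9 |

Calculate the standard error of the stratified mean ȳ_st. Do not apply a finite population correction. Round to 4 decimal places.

SE(ȳ_st) ≈ 0.0923

V̂(ȳ_st) = Σ W_h² s_h²/n_h, with W_h = N_h/N and N = 7500:
  stratum 1: (4600/7500)²·1.0²/336 = 0.00111958
  stratum 2: (2900/7500)²·1.9²/73 = 0.00739363
V̂(ȳ_st) = 0.00851321
SE(ȳ_st) = √0.00851321 = 0.092267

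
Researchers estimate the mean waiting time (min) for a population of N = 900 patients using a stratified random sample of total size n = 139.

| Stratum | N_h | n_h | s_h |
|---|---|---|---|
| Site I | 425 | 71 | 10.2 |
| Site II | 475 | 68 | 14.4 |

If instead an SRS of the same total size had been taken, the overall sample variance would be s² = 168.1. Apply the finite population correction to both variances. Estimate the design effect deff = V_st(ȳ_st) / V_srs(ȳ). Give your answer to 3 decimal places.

V̂(ȳ_st) = Σ W_h² (1 − n_h/N_h) s_h²/n_h, with W_h = N_h/N and N = 900:
  stratum Site I: (425/900)²·(1 − 71/425)·10.2²/71 = 0.272176
  stratum Site II: (475/900)²·(1 − 68/475)·14.4²/68 = 0.727812
V_st = 0.999987
V_srs = (1 − 139/900)·168.1/139 = 1.02257
deff = V_st / V_srs = 0.999987/1.02257 = 0.9779

deff ≈ 0.978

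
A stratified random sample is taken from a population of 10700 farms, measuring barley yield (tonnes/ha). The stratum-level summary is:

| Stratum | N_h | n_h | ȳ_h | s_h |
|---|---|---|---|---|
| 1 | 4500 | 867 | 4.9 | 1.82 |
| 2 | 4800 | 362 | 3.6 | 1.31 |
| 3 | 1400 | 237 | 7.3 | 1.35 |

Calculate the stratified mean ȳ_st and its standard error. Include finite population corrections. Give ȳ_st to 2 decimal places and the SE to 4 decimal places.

ȳ_st = Σ W_h ȳ_h = (4500·4.9 + 4800·3.6 + 1400·7.3)/10700 = 4.63084
V̂(ȳ_st) = Σ W_h² (1 − n_h/N_h) s_h²/n_h, with W_h = N_h/N and N = 10700:
  stratum 1: (4500/10700)²·(1 − 867/4500)·1.82²/867 = 0.000545549
  stratum 2: (4800/10700)²·(1 − 362/4800)·1.31²/362 = 0.000882054
  stratum 3: (1400/10700)²·(1 − 237/1400)·1.35²/237 = 0.00010936
V̂(ȳ_st) = 0.00153696
SE(ȳ_st) = √0.00153696 = 0.0392041

ȳ_st ≈ 4.63, SE ≈ 0.0392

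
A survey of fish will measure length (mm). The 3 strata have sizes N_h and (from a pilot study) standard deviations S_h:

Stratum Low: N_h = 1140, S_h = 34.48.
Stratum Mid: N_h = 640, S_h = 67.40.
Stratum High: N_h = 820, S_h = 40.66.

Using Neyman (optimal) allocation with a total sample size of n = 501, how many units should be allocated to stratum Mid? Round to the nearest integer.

187

Neyman allocation: n_h = n · N_h S_h / Σ N_i S_i, with n = 501.
  stratum Low: N_h·S_h = 1140·34.48 = 39307.20
  stratum Mid: N_h·S_h = 640·67.40 = 43136.00
  stratum High: N_h·S_h = 820·40.66 = 33341.20
Σ N_h S_h = 115784.40
n for stratum Mid = 501·43136.00/115784.40 = 186.650 → 187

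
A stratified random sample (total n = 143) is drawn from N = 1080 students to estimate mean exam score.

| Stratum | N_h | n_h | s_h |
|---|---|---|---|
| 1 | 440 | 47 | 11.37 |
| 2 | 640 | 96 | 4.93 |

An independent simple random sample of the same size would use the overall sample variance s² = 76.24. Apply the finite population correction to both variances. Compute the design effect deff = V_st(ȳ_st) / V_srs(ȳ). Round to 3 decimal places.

V̂(ȳ_st) = Σ W_h² (1 − n_h/N_h) s_h²/n_h, with W_h = N_h/N and N = 1080:
  stratum 1: (440/1080)²·(1 − 47/440)·11.37²/47 = 0.407775
  stratum 2: (640/1080)²·(1 − 96/640)·4.93²/96 = 0.0755708
V_st = 0.483346
V_srs = (1 − 143/1080)·76.24/143 = 0.462554
deff = V_st / V_srs = 0.483346/0.462554 = 1.0449

deff ≈ 1.045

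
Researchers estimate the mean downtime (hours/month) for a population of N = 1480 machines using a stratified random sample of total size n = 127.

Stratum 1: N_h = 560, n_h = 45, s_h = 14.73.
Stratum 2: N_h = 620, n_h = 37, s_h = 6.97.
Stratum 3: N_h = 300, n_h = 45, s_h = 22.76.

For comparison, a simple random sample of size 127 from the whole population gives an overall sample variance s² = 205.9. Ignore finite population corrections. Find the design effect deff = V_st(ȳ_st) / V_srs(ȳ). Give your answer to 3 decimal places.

V̂(ȳ_st) = Σ W_h² s_h²/n_h, with W_h = N_h/N and N = 1480:
  stratum 1: (560/1480)²·14.73²/45 = 0.690312
  stratum 2: (620/1480)²·6.97²/37 = 0.230422
  stratum 3: (300/1480)²·22.76²/45 = 0.472989
V_st = 1.39372
V_srs = s²/n = 205.9/127 = 1.62126
deff = V_st / V_srs = 1.39372/1.62126 = 0.8597

deff ≈ 0.860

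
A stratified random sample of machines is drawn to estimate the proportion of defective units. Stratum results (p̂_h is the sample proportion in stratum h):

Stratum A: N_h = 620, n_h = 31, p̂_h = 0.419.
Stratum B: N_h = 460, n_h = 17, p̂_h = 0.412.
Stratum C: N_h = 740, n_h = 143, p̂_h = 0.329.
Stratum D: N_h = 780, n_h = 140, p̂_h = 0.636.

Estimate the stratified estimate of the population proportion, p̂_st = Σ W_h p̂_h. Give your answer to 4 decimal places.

p̂_st ≈ 0.4572

N = 2600; stratum weights W_h = N_h/N.
p̂_st = Σ W_h p̂_h = (620·0.419 + 460·0.412 + 740·0.329 + 780·0.636)/2600 = 0.45725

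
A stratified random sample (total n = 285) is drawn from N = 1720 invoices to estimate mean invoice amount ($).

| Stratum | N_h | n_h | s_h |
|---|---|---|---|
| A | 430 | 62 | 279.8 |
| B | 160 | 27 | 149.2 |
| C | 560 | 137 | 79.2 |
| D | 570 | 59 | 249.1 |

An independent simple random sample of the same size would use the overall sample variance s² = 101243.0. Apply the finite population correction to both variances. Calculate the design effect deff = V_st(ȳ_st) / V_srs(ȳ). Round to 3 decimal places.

V̂(ȳ_st) = Σ W_h² (1 − n_h/N_h) s_h²/n_h, with W_h = N_h/N and N = 1720:
  stratum A: (430/1720)²·(1 − 62/430)·279.8²/62 = 67.5403
  stratum B: (160/1720)²·(1 − 27/160)·149.2²/27 = 5.93046
  stratum C: (560/1720)²·(1 − 137/560)·79.2²/137 = 3.66607
  stratum D: (570/1720)²·(1 − 59/570)·249.1²/59 = 103.546
V_st = 180.683
V_srs = (1 − 285/1720)·101243.0/285 = 296.376
deff = V_st / V_srs = 180.683/296.376 = 0.6096

deff ≈ 0.610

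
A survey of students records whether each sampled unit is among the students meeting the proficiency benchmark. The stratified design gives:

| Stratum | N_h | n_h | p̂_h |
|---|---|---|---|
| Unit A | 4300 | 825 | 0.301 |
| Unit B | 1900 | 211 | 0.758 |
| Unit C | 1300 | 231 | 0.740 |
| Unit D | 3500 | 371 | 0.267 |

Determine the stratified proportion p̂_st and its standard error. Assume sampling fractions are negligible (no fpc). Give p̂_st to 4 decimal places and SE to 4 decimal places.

N = 11000; stratum weights W_h = N_h/N.
p̂_st = Σ W_h p̂_h = (4300·0.301 + 1900·0.758 + 1300·0.740 + 3500·0.267)/11000 = 0.42100
V̂(p̂_st) = Σ W_h² p̂_h(1−p̂_h)/(n_h−1):
  stratum Unit A: (4300/11000)²·0.301·0.699/824 = 3.90183e-05
  stratum Unit B: (1900/11000)²·0.758·0.242/210 = 2.60608e-05
  stratum Unit C: (1300/11000)²·0.740·0.260/230 = 1.16837e-05
  stratum Unit D: (3500/11000)²·0.267·0.733/370 = 5.35506e-05
V̂(p̂_st) = 0.000130313; SE = √V̂ = 0.0114155

p̂_st ≈ 0.4210, SE ≈ 0.0114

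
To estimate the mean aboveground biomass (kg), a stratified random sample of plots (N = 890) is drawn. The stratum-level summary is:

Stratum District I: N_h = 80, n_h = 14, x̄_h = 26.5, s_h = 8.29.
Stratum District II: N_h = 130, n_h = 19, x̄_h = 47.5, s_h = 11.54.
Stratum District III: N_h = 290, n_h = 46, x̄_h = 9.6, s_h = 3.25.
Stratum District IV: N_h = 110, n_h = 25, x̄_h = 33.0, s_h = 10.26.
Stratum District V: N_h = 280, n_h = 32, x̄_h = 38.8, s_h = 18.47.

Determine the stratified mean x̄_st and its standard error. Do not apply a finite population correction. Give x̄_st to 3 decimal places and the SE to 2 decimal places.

x̄_st = Σ W_h x̄_h = (80·26.5 + 130·47.5 + 290·9.6 + 110·33.0 + 280·38.8)/890 = 28.73371
V̂(x̄_st) = Σ W_h² s_h²/n_h, with W_h = N_h/N and N = 890:
  stratum District I: (80/890)²·8.29²/14 = 0.0396626
  stratum District II: (130/890)²·11.54²/19 = 0.149543
  stratum District III: (290/890)²·3.25²/46 = 0.0243795
  stratum District IV: (110/890)²·10.26²/25 = 0.0643221
  stratum District V: (280/890)²·18.47²/32 = 1.05516
V̂(x̄_st) = 1.33307
SE(x̄_st) = √1.33307 = 1.15459

x̄_st ≈ 28.734, SE ≈ 1.15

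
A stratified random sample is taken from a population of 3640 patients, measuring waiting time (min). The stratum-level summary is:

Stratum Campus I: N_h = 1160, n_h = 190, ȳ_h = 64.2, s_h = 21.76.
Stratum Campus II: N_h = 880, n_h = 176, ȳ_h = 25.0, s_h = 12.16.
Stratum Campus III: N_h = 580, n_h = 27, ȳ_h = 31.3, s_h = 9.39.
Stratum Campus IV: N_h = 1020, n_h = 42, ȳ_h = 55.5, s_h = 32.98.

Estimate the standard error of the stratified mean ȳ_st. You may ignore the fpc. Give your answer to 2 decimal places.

V̂(ȳ_st) = Σ W_h² s_h²/n_h, with W_h = N_h/N and N = 3640:
  stratum Campus I: (1160/3640)²·21.76²/190 = 0.253091
  stratum Campus II: (880/3640)²·12.16²/176 = 0.049104
  stratum Campus III: (580/3640)²·9.39²/27 = 0.0829126
  stratum Campus IV: (1020/3640)²·32.98²/42 = 2.03353
V̂(ȳ_st) = 2.41863
SE(ȳ_st) = √2.41863 = 1.5552

SE(ȳ_st) ≈ 1.56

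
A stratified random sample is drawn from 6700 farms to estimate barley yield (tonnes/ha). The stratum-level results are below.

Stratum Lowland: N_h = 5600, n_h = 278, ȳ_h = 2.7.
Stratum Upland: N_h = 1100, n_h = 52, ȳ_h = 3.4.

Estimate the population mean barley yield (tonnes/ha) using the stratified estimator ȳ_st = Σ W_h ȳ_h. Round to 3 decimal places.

ȳ_st ≈ 2.815

N = Σ N_h = 6700. Stratum weights W_h = N_h/N.
ȳ_st = (5600·2.7 + 1100·3.4) / 6700 = 2.81493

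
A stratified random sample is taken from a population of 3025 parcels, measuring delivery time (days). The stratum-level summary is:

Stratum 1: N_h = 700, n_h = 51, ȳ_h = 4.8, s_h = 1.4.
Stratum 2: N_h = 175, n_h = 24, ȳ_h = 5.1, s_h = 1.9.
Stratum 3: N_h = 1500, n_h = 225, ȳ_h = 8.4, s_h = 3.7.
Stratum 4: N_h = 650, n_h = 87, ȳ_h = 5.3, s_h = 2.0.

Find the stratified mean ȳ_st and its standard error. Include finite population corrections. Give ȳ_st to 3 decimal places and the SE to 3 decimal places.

ȳ_st = Σ W_h ȳ_h = (700·4.8 + 175·5.1 + 1500·8.4 + 650·5.3)/3025 = 6.70992
V̂(ȳ_st) = Σ W_h² (1 − n_h/N_h) s_h²/n_h, with W_h = N_h/N and N = 3025:
  stratum 1: (700/3025)²·(1 − 51/700)·1.4²/51 = 0.001908
  stratum 2: (175/3025)²·(1 − 24/175)·1.9²/24 = 0.00043437
  stratum 3: (1500/3025)²·(1 − 225/1500)·3.7²/225 = 0.0127166
  stratum 4: (650/3025)²·(1 − 87/650)·2.0²/87 = 0.0018387
V̂(ȳ_st) = 0.0168977
SE(ȳ_st) = √0.0168977 = 0.129991

ȳ_st ≈ 6.710, SE ≈ 0.130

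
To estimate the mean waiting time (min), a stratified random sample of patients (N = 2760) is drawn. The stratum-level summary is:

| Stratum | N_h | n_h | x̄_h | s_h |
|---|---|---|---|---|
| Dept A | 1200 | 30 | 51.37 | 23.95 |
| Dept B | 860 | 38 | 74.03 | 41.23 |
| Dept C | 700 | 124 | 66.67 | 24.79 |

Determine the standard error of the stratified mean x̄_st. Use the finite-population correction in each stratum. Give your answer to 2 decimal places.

V̂(x̄_st) = Σ W_h² (1 − n_h/N_h) s_h²/n_h, with W_h = N_h/N and N = 2760:
  stratum Dept A: (1200/2760)²·(1 − 30/1200)·23.95²/30 = 3.52402
  stratum Dept B: (860/2760)²·(1 − 38/860)·41.23²/38 = 4.15141
  stratum Dept C: (700/2760)²·(1 − 124/700)·24.79²/124 = 0.262321
V̂(x̄_st) = 7.93775
SE(x̄_st) = √7.93775 = 2.8174

SE(x̄_st) ≈ 2.82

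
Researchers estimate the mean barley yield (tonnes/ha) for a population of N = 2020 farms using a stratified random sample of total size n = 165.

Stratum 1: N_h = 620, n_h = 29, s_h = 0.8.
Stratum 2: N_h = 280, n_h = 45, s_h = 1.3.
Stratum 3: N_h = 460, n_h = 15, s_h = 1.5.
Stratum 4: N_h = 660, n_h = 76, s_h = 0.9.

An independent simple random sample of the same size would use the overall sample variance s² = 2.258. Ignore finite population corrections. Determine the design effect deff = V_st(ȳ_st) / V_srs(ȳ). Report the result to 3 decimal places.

V̂(ȳ_st) = Σ W_h² s_h²/n_h, with W_h = N_h/N and N = 2020:
  stratum 1: (620/2020)²·0.8²/29 = 0.00207904
  stratum 2: (280/2020)²·1.3²/45 = 0.000721585
  stratum 3: (460/2020)²·1.5²/15 = 0.00777865
  stratum 4: (660/2020)²·0.9²/76 = 0.00113778
V_st = 0.011717
V_srs = s²/n = 2.258/165 = 0.0136848
deff = V_st / V_srs = 0.011717/0.0136848 = 0.8562

deff ≈ 0.856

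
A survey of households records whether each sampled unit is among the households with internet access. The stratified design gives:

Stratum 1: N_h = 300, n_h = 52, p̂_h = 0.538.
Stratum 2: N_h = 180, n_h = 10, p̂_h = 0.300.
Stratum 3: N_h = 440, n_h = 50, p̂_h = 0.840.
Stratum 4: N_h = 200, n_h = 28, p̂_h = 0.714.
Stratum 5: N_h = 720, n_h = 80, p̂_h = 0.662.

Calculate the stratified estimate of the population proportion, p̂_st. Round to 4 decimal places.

N = 1840; stratum weights W_h = N_h/N.
p̂_st = Σ W_h p̂_h = (300·0.538 + 180·0.300 + 440·0.840 + 200·0.714 + 720·0.662)/1840 = 0.65459

p̂_st ≈ 0.6546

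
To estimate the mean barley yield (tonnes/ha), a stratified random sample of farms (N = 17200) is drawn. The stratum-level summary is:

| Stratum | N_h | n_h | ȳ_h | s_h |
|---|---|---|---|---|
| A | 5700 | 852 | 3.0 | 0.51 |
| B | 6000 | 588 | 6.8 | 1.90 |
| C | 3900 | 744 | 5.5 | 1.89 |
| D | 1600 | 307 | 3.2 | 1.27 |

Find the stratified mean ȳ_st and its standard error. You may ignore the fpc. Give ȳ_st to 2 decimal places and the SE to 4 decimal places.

ȳ_st = Σ W_h ȳ_h = (5700·3.0 + 6000·6.8 + 3900·5.5 + 1600·3.2)/17200 = 4.91105
V̂(ȳ_st) = Σ W_h² s_h²/n_h, with W_h = N_h/N and N = 17200:
  stratum A: (5700/17200)²·0.51²/852 = 3.35269e-05
  stratum B: (6000/17200)²·1.90²/588 = 0.000747094
  stratum C: (3900/17200)²·1.89²/744 = 0.000246844
  stratum D: (1600/17200)²·1.27²/307 = 4.54624e-05
V̂(ȳ_st) = 0.00107293
SE(ȳ_st) = √0.00107293 = 0.0327556

ȳ_st ≈ 4.91, SE ≈ 0.0328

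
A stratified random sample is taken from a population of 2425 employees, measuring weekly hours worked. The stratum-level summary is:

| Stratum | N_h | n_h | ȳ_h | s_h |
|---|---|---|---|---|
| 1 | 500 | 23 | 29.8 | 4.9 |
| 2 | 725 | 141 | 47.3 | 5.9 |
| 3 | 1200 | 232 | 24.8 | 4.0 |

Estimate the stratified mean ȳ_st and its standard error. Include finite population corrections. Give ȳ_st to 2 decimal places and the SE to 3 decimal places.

ȳ_st = Σ W_h ȳ_h = (500·29.8 + 725·47.3 + 1200·24.8)/2425 = 32.55773
V̂(ȳ_st) = Σ W_h² (1 − n_h/N_h) s_h²/n_h, with W_h = N_h/N and N = 2425:
  stratum 1: (500/2425)²·(1 − 23/500)·4.9²/23 = 0.0423379
  stratum 2: (725/2425)²·(1 − 141/725)·5.9²/141 = 0.0177751
  stratum 3: (1200/2425)²·(1 − 232/1200)·4.0²/232 = 0.0136228
V̂(ȳ_st) = 0.0737358
SE(ȳ_st) = √0.0737358 = 0.271543

ȳ_st ≈ 32.56, SE ≈ 0.272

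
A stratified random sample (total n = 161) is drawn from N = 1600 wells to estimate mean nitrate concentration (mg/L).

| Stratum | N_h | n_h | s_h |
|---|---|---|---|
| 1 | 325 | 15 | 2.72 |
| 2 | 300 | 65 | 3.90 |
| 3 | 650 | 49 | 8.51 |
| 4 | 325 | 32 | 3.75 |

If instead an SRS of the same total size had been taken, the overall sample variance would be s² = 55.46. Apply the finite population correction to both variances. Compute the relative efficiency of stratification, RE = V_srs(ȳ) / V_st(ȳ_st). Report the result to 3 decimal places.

V̂(ȳ_st) = Σ W_h² (1 − n_h/N_h) s_h²/n_h, with W_h = N_h/N and N = 1600:
  stratum 1: (325/1600)²·(1 − 15/325)·2.72²/15 = 0.0194112
  stratum 2: (300/1600)²·(1 − 65/300)·3.90²/65 = 0.00644414
  stratum 3: (650/1600)²·(1 − 49/650)·8.51²/49 = 0.225533
  stratum 4: (325/1600)²·(1 − 32/325)·3.75²/32 = 0.0163465
V_st = 0.267735
V_srs = (1 − 161/1600)·55.46/161 = 0.30981
Relative efficiency = V_srs / V_st = 0.30981/0.267735 = 1.1571

RE ≈ 1.157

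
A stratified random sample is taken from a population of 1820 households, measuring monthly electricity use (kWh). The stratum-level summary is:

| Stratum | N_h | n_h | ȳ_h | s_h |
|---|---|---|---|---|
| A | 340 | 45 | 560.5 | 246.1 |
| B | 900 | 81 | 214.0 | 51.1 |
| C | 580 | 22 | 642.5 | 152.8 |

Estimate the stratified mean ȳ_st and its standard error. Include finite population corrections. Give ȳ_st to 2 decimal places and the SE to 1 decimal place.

ȳ_st ≈ 415.29, SE ≈ 12.3

ȳ_st = Σ W_h ȳ_h = (340·560.5 + 900·214.0 + 580·642.5)/1820 = 415.28571
V̂(ȳ_st) = Σ W_h² (1 − n_h/N_h) s_h²/n_h, with W_h = N_h/N and N = 1820:
  stratum A: (340/1820)²·(1 − 45/340)·246.1²/45 = 40.7539
  stratum B: (900/1820)²·(1 − 81/900)·51.1²/81 = 7.17365
  stratum C: (580/1820)²·(1 − 22/580)·152.8²/22 = 103.692
V̂(ȳ_st) = 151.619
SE(ȳ_st) = √151.619 = 12.3134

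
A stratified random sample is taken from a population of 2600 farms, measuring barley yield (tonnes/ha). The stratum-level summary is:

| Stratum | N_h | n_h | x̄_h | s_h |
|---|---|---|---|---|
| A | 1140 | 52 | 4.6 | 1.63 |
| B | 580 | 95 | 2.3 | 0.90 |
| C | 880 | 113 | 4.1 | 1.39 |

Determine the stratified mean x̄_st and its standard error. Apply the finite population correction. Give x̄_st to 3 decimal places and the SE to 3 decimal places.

x̄_st ≈ 3.918, SE ≈ 0.107

x̄_st = Σ W_h x̄_h = (1140·4.6 + 580·2.3 + 880·4.1)/2600 = 3.91769
V̂(x̄_st) = Σ W_h² (1 − n_h/N_h) s_h²/n_h, with W_h = N_h/N and N = 2600:
  stratum A: (1140/2600)²·(1 − 52/1140)·1.63²/52 = 0.00937473
  stratum B: (580/2600)²·(1 − 95/580)·0.90²/95 = 0.000354801
  stratum C: (880/2600)²·(1 − 113/880)·1.39²/113 = 0.00170719
V̂(x̄_st) = 0.0114367
SE(x̄_st) = √0.0114367 = 0.106943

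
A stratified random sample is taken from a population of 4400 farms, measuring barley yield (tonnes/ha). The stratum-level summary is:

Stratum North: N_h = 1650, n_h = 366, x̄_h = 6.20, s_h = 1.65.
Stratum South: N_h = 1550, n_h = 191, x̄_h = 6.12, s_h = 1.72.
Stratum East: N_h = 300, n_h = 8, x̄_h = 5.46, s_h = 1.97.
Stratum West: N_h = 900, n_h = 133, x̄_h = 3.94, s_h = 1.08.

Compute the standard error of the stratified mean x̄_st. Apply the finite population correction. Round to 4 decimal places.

V̂(x̄_st) = Σ W_h² (1 − n_h/N_h) s_h²/n_h, with W_h = N_h/N and N = 4400:
  stratum North: (1650/4400)²·(1 − 366/1650)·1.65²/366 = 0.000814011
  stratum South: (1550/4400)²·(1 − 191/1550)·1.72²/191 = 0.00168527
  stratum East: (300/4400)²·(1 − 8/300)·1.97²/8 = 0.00219503
  stratum West: (900/4400)²·(1 − 133/900)·1.08²/133 = 0.0003127
V̂(x̄_st) = 0.00500701
SE(x̄_st) = √0.00500701 = 0.0707603

SE(x̄_st) ≈ 0.0708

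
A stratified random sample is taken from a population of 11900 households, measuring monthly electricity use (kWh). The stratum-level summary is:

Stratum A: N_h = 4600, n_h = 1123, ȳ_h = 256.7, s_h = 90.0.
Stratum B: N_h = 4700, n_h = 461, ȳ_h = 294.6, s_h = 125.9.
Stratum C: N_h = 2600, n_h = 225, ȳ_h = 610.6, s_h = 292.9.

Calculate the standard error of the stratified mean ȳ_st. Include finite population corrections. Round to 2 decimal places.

V̂(ȳ_st) = Σ W_h² (1 − n_h/N_h) s_h²/n_h, with W_h = N_h/N and N = 11900:
  stratum A: (4600/11900)²·(1 − 1123/4600)·90.0²/1123 = 0.814655
  stratum B: (4700/11900)²·(1 − 461/4700)·125.9²/461 = 4.83747
  stratum C: (2600/11900)²·(1 − 225/2600)·292.9²/225 = 16.6264
V̂(ȳ_st) = 22.2786
SE(ȳ_st) = √22.2786 = 4.72002

SE(ȳ_st) ≈ 4.72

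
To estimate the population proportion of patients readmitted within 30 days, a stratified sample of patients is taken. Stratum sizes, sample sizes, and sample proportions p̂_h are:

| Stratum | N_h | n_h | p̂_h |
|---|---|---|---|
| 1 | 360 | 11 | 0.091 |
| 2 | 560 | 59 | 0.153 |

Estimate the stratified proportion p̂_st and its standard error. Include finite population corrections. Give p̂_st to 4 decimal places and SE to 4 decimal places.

N = 920; stratum weights W_h = N_h/N.
p̂_st = Σ W_h p̂_h = (360·0.091 + 560·0.153)/920 = 0.12874
V̂(p̂_st) = Σ W_h² (1 − n_h/N_h) p̂_h(1−p̂_h)/(n_h−1):
  stratum 1: (360/920)²·(1 − 11/360)·0.091·0.909/10 = 0.00122788
  stratum 2: (560/920)²·(1 − 59/560)·0.153·0.847/58 = 0.000740623
V̂(p̂_st) = 0.00196851; SE = √V̂ = 0.0443679

p̂_st ≈ 0.1287, SE ≈ 0.0444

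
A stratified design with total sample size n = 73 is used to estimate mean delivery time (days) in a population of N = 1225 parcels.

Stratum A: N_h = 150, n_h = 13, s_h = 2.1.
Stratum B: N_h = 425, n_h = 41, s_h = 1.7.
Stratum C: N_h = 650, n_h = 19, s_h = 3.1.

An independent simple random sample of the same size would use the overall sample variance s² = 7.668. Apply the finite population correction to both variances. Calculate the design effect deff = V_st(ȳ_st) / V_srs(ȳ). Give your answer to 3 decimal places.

deff ≈ 1.524

V̂(ȳ_st) = Σ W_h² (1 − n_h/N_h) s_h²/n_h, with W_h = N_h/N and N = 1225:
  stratum A: (150/1225)²·(1 − 13/150)·2.1²/13 = 0.00464553
  stratum B: (425/1225)²·(1 − 41/425)·1.7²/41 = 0.00766588
  stratum C: (650/1225)²·(1 − 19/650)·3.1²/19 = 0.138242
V_st = 0.150554
V_srs = (1 − 73/1225)·7.668/73 = 0.0987815
deff = V_st / V_srs = 0.150554/0.0987815 = 1.5241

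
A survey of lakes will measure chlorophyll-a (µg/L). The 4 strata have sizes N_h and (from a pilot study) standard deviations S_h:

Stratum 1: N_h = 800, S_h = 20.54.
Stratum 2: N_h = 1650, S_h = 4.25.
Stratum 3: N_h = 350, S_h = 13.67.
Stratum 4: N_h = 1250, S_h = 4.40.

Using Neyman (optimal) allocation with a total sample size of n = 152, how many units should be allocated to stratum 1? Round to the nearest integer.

Neyman allocation: n_h = n · N_h S_h / Σ N_i S_i, with n = 152.
  stratum 1: N_h·S_h = 800·20.54 = 16432.00
  stratum 2: N_h·S_h = 1650·4.25 = 7012.50
  stratum 3: N_h·S_h = 350·13.67 = 4784.50
  stratum 4: N_h·S_h = 1250·4.40 = 5500.00
Σ N_h S_h = 33729.00
n for stratum 1 = 152·16432.00/33729.00 = 74.051 → 74

74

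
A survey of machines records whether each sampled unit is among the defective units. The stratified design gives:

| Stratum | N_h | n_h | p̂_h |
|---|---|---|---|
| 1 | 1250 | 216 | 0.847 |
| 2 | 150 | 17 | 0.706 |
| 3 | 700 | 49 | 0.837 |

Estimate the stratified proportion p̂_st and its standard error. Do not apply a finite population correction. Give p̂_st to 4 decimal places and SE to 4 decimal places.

N = 2100; stratum weights W_h = N_h/N.
p̂_st = Σ W_h p̂_h = (1250·0.847 + 150·0.706 + 700·0.837)/2100 = 0.83360
V̂(p̂_st) = Σ W_h² p̂_h(1−p̂_h)/(n_h−1):
  stratum 1: (1250/2100)²·0.847·0.153/215 = 0.000213559
  stratum 2: (150/2100)²·0.706·0.294/16 = 6.61875e-05
  stratum 3: (700/2100)²·0.837·0.163/48 = 0.000315813
V̂(p̂_st) = 0.000595559; SE = √V̂ = 0.0244041

p̂_st ≈ 0.8336, SE ≈ 0.0244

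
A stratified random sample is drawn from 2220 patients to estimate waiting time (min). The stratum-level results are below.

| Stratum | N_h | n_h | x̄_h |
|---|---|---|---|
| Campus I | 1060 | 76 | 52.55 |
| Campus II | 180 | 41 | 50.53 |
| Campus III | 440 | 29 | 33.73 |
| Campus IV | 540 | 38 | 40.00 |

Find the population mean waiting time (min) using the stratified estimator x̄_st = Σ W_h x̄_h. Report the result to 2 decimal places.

N = Σ N_h = 2220. Stratum weights W_h = N_h/N.
x̄_st = (1060·52.55 + 180·50.53 + 440·33.73 + 540·40.00) / 2220 = 45.6034

x̄_st ≈ 45.60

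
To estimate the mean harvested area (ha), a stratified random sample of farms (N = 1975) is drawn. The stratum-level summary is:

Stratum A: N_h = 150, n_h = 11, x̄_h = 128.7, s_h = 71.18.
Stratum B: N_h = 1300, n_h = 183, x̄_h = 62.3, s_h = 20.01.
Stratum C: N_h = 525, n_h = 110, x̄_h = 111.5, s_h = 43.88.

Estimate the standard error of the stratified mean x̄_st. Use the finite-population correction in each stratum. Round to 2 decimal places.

V̂(x̄_st) = Σ W_h² (1 − n_h/N_h) s_h²/n_h, with W_h = N_h/N and N = 1975:
  stratum A: (150/1975)²·(1 − 11/150)·71.18²/11 = 2.46204
  stratum B: (1300/1975)²·(1 − 183/1300)·20.01²/183 = 0.814527
  stratum C: (525/1975)²·(1 − 110/525)·43.88²/110 = 0.977718
V̂(x̄_st) = 4.25429
SE(x̄_st) = √4.25429 = 2.06259

SE(x̄_st) ≈ 2.06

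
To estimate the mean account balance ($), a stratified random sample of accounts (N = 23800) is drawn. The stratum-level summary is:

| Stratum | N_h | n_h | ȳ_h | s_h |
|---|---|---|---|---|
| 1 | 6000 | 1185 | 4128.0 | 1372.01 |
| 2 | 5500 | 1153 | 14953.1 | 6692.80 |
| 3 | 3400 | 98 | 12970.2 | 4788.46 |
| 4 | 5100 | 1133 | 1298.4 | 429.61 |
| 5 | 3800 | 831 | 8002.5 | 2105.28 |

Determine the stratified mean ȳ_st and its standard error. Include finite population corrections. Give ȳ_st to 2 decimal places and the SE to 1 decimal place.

ȳ_st = Σ W_h ȳ_h = (6000·4128.0 + 5500·14953.1 + 3400·12970.2 + 5100·1298.4 + 3800·8002.5)/23800 = 7905.04496
V̂(ȳ_st) = Σ W_h² (1 − n_h/N_h) s_h²/n_h, with W_h = N_h/N and N = 23800:
  stratum 1: (6000/23800)²·(1 − 1185/6000)·1372.01²/1185 = 81.0196
  stratum 2: (5500/23800)²·(1 − 1153/5500)·6692.80²/1153 = 1639.78
  stratum 3: (3400/23800)²·(1 − 98/3400)·4788.46²/98 = 4637.33
  stratum 4: (5100/23800)²·(1 − 1133/5100)·429.61²/1133 = 5.81832
  stratum 5: (3800/23800)²·(1 − 831/3800)·2105.28²/831 = 106.233
V̂(ȳ_st) = 6470.17
SE(ȳ_st) = √6470.17 = 80.4374

ȳ_st ≈ 7905.04, SE ≈ 80.4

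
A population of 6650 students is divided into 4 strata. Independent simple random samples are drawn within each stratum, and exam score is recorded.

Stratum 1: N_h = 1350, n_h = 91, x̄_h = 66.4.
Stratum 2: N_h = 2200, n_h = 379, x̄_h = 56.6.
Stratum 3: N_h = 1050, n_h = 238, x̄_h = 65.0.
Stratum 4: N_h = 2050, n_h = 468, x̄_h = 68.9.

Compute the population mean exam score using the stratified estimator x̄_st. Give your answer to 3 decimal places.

N = Σ N_h = 6650. Stratum weights W_h = N_h/N.
x̄_st = (1350·66.4 + 2200·56.6 + 1050·65.0 + 2050·68.9) / 6650 = 63.70752

x̄_st ≈ 63.708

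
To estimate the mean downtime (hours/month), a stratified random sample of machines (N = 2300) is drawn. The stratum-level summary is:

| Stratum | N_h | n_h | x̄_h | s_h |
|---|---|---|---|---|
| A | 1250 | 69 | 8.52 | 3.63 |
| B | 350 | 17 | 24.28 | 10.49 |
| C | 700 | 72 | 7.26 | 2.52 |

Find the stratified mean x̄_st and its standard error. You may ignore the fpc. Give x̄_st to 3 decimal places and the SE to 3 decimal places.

x̄_st ≈ 10.535, SE ≈ 0.463

x̄_st = Σ W_h x̄_h = (1250·8.52 + 350·24.28 + 700·7.26)/2300 = 10.53478
V̂(x̄_st) = Σ W_h² s_h²/n_h, with W_h = N_h/N and N = 2300:
  stratum A: (1250/2300)²·3.63²/69 = 0.0564064
  stratum B: (350/2300)²·10.49²/17 = 0.149893
  stratum C: (700/2300)²·2.52²/72 = 0.00816975
V̂(x̄_st) = 0.21447
SE(x̄_st) = √0.21447 = 0.463109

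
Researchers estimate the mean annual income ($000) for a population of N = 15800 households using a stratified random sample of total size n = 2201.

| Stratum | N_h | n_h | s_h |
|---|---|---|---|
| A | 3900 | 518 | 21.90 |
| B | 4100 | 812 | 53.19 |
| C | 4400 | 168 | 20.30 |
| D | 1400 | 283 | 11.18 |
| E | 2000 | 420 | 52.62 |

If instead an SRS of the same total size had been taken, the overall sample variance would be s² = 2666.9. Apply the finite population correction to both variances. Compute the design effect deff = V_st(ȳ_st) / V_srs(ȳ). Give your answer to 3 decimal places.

deff ≈ 0.485

V̂(ȳ_st) = Σ W_h² (1 − n_h/N_h) s_h²/n_h, with W_h = N_h/N and N = 15800:
  stratum A: (3900/15800)²·(1 − 518/3900)·21.90²/518 = 0.0489196
  stratum B: (4100/15800)²·(1 − 812/4100)·53.19²/812 = 0.188151
  stratum C: (4400/15800)²·(1 − 168/4400)·20.30²/168 = 0.182965
  stratum D: (1400/15800)²·(1 − 283/1400)·11.18²/283 = 0.00276671
  stratum E: (2000/15800)²·(1 − 420/2000)·52.62²/420 = 0.0834498
V_st = 0.506251
V_srs = (1 − 2201/15800)·2666.9/2201 = 1.04289
deff = V_st / V_srs = 0.506251/1.04289 = 0.4854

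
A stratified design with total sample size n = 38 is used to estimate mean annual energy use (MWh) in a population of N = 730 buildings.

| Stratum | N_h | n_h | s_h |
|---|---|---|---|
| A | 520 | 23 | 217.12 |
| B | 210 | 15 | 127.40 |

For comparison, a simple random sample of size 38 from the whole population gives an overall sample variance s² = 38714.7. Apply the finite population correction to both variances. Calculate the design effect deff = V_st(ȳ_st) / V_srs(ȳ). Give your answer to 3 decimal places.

deff ≈ 1.115

V̂(ȳ_st) = Σ W_h² (1 − n_h/N_h) s_h²/n_h, with W_h = N_h/N and N = 730:
  stratum A: (520/730)²·(1 − 23/520)·217.12²/23 = 993.999
  stratum B: (210/730)²·(1 − 15/210)·127.40²/15 = 83.1488
V_st = 1077.15
V_srs = (1 − 38/730)·38714.7/38 = 965.774
deff = V_st / V_srs = 1077.15/965.774 = 1.1153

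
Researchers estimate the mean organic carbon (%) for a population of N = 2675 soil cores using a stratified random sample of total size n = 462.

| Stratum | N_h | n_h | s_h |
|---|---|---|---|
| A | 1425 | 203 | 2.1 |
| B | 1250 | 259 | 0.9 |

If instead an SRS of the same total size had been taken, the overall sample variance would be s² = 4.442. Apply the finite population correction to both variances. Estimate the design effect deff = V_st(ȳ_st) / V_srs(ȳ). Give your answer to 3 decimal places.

V̂(ȳ_st) = Σ W_h² (1 − n_h/N_h) s_h²/n_h, with W_h = N_h/N and N = 2675:
  stratum A: (1425/2675)²·(1 − 203/1425)·2.1²/203 = 0.00528666
  stratum B: (1250/2675)²·(1 − 259/1250)·0.9²/259 = 0.000541404
V_st = 0.00582806
V_srs = (1 − 462/2675)·4.442/462 = 0.00795416
deff = V_st / V_srs = 0.00582806/0.00795416 = 0.7327

deff ≈ 0.733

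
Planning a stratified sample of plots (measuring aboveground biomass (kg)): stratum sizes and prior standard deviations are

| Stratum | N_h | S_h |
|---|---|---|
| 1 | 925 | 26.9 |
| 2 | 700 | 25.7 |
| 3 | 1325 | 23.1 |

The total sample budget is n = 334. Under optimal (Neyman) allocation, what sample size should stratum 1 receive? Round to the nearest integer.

113

Neyman allocation: n_h = n · N_h S_h / Σ N_i S_i, with n = 334.
  stratum 1: N_h·S_h = 925·26.9 = 24882.50
  stratum 2: N_h·S_h = 700·25.7 = 17990.00
  stratum 3: N_h·S_h = 1325·23.1 = 30607.50
Σ N_h S_h = 73480.00
n for stratum 1 = 334·24882.50/73480.00 = 113.102 → 113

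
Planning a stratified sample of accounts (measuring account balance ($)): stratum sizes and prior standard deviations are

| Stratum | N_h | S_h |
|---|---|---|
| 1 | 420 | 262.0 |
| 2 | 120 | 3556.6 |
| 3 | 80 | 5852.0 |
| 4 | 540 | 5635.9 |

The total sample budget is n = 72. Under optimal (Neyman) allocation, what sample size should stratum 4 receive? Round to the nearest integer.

54

Neyman allocation: n_h = n · N_h S_h / Σ N_i S_i, with n = 72.
  stratum 1: N_h·S_h = 420·262.0 = 110040.00
  stratum 2: N_h·S_h = 120·3556.6 = 426792.00
  stratum 3: N_h·S_h = 80·5852.0 = 468160.00
  stratum 4: N_h·S_h = 540·5635.9 = 3043386.00
Σ N_h S_h = 4048378.00
n for stratum 4 = 72·3043386.00/4048378.00 = 54.126 → 54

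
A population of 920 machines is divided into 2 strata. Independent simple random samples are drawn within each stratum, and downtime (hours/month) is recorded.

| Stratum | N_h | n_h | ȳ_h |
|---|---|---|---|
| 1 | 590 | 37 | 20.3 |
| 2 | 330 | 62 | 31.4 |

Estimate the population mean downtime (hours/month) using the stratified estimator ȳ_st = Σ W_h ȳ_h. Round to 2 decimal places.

N = Σ N_h = 920. Stratum weights W_h = N_h/N.
ȳ_st = (590·20.3 + 330·31.4) / 920 = 24.2815

ȳ_st ≈ 24.28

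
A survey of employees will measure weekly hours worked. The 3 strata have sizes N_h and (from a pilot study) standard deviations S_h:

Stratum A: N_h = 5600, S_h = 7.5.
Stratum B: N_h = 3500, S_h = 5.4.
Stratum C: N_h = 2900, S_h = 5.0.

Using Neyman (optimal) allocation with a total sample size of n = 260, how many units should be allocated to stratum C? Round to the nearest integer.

50

Neyman allocation: n_h = n · N_h S_h / Σ N_i S_i, with n = 260.
  stratum A: N_h·S_h = 5600·7.5 = 42000.00
  stratum B: N_h·S_h = 3500·5.4 = 18900.00
  stratum C: N_h·S_h = 2900·5.0 = 14500.00
Σ N_h S_h = 75400.00
n for stratum C = 260·14500.00/75400.00 = 50.000 → 50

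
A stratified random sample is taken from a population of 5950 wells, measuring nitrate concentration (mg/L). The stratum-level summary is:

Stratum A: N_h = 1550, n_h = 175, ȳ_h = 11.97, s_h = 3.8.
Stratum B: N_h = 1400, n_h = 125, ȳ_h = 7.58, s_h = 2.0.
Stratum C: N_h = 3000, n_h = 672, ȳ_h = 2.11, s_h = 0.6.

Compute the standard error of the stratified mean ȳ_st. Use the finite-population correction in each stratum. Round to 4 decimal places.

SE(ȳ_st) ≈ 0.0818

V̂(ȳ_st) = Σ W_h² (1 − n_h/N_h) s_h²/n_h, with W_h = N_h/N and N = 5950:
  stratum A: (1550/5950)²·(1 − 175/1550)·3.8²/175 = 0.00496741
  stratum B: (1400/5950)²·(1 − 125/1400)·2.0²/125 = 0.00161345
  stratum C: (3000/5950)²·(1 − 672/3000)·0.6²/672 = 0.000105683
V̂(ȳ_st) = 0.00668653
SE(ȳ_st) = √0.00668653 = 0.0817712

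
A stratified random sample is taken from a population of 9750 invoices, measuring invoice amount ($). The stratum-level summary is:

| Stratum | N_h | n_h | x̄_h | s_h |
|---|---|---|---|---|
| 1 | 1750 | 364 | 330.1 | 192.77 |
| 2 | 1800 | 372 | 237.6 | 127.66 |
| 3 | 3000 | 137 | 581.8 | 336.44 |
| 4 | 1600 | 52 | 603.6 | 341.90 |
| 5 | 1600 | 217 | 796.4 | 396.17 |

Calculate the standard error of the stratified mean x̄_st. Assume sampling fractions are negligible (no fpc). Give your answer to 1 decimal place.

V̂(x̄_st) = Σ W_h² s_h²/n_h, with W_h = N_h/N and N = 9750:
  stratum 1: (1750/9750)²·192.77²/364 = 3.28885
  stratum 2: (1800/9750)²·127.66²/372 = 1.49315
  stratum 3: (3000/9750)²·336.44²/137 = 78.2218
  stratum 4: (1600/9750)²·341.90²/52 = 60.5377
  stratum 5: (1600/9750)²·396.17²/217 = 19.4775
V̂(x̄_st) = 163.019
SE(x̄_st) = √163.019 = 12.7679

SE(x̄_st) ≈ 12.8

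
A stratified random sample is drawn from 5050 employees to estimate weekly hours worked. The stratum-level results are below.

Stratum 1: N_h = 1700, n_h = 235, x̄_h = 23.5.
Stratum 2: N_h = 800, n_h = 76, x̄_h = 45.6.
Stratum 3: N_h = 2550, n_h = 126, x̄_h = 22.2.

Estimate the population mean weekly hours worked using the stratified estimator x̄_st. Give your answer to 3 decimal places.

x̄_st ≈ 26.345

N = Σ N_h = 5050. Stratum weights W_h = N_h/N.
x̄_st = (1700·23.5 + 800·45.6 + 2550·22.2) / 5050 = 26.34455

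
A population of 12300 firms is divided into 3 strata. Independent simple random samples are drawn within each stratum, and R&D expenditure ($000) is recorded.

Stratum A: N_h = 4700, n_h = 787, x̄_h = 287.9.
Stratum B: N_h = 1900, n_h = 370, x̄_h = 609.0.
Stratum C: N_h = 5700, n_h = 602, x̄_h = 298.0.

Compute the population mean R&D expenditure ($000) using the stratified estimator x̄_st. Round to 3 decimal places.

x̄_st ≈ 342.181

N = Σ N_h = 12300. Stratum weights W_h = N_h/N.
x̄_st = (4700·287.9 + 1900·609.0 + 5700·298.0) / 12300 = 342.18130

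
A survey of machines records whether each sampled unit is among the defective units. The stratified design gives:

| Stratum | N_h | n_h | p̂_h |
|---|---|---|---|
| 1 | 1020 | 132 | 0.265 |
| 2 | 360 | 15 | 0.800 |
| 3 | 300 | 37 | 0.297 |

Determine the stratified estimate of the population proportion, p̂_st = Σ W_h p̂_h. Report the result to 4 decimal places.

N = 1680; stratum weights W_h = N_h/N.
p̂_st = Σ W_h p̂_h = (1020·0.265 + 360·0.800 + 300·0.297)/1680 = 0.38536

p̂_st ≈ 0.3854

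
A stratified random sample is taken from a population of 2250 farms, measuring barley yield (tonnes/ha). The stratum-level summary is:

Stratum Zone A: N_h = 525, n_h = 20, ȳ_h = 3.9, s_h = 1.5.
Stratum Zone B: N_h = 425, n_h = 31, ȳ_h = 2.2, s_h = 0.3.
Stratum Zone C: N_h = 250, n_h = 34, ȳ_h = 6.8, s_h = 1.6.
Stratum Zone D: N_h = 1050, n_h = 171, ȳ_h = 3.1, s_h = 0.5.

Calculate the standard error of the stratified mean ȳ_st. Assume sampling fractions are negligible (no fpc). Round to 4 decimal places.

V̂(ȳ_st) = Σ W_h² s_h²/n_h, with W_h = N_h/N and N = 2250:
  stratum Zone A: (525/2250)²·1.5²/20 = 0.006125
  stratum Zone B: (425/2250)²·0.3²/31 = 0.000103584
  stratum Zone C: (250/2250)²·1.6²/34 = 0.000929557
  stratum Zone D: (1050/2250)²·0.5²/171 = 0.000318389
V̂(ȳ_st) = 0.00747653
SE(ȳ_st) = √0.00747653 = 0.0864669

SE(ȳ_st) ≈ 0.0865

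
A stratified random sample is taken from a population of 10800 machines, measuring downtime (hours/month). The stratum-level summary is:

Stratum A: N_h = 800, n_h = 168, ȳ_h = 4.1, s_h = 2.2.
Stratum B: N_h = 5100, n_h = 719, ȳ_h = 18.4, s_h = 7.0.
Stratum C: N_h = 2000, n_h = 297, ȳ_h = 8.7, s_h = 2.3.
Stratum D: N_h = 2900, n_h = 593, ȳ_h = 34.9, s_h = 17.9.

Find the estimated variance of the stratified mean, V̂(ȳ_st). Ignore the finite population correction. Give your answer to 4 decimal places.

V̂(ȳ_st) = Σ W_h² s_h²/n_h, with W_h = N_h/N and N = 10800:
  stratum A: (800/10800)²·2.2²/168 = 0.000158077
  stratum B: (5100/10800)²·7.0²/719 = 0.0151971
  stratum C: (2000/10800)²·2.3²/297 = 0.000610818
  stratum D: (2900/10800)²·17.9²/593 = 0.0389583
V̂(ȳ_st) = 0.0549243

V̂(ȳ_st) ≈ 0.0549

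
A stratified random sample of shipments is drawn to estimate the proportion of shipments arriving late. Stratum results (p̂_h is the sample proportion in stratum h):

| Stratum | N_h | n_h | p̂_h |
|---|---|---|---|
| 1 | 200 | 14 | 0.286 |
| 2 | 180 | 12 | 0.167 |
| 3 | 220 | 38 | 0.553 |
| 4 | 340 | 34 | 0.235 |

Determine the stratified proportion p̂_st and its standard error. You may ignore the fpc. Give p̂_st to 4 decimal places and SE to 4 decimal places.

N = 940; stratum weights W_h = N_h/N.
p̂_st = Σ W_h p̂_h = (200·0.286 + 180·0.167 + 220·0.553 + 340·0.235)/940 = 0.30726
V̂(p̂_st) = Σ W_h² p̂_h(1−p̂_h)/(n_h−1):
  stratum 1: (200/940)²·0.286·0.714/13 = 0.000711091
  stratum 2: (180/940)²·0.167·0.833/11 = 0.000463722
  stratum 3: (220/940)²·0.553·0.447/37 = 0.000365949
  stratum 4: (340/940)²·0.235·0.765/33 = 0.000712718
V̂(p̂_st) = 0.00225348; SE = √V̂ = 0.0474708

p̂_st ≈ 0.3073, SE ≈ 0.0475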